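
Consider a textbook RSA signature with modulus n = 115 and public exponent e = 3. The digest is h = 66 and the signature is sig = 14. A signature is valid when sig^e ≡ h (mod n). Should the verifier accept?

Squares mod 115: sig^1≡14, sig^2≡81
3 = 2 + 1, so sig^3 ≡ 81·14 ≡ 99 (mod 115)
The recovered value 99 does not match the digest 66.

reject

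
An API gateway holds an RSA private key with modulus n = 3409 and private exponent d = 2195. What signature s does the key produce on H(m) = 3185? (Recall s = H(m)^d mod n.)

(H(m))^2 ≡ 3185^2 = 10144225 ≡ 2450
(H(m))^4 ≡ 2450^2 = 6002500 ≡ 2660
(H(m))^8 ≡ 2660^2 = 7075600 ≡ 1925
(H(m))^16 ≡ 1925^2 = 3705625 ≡ 42
(H(m))^32 ≡ 42^2 = 1764
(H(m))^64 ≡ 1764^2 = 3111696 ≡ 2688
(H(m))^128 ≡ 2688^2 = 7225344 ≡ 1673
(H(m))^256 ≡ 1673^2 = 2798929 ≡ 140
(H(m))^512 ≡ 140^2 = 19600 ≡ 2555
(H(m))^1024 ≡ 2555^2 = 6528025 ≡ 3199
(H(m))^2048 ≡ 3199^2 = 10233601 ≡ 3192
2195 = 2048 + 128 + 16 + 2 + 1, so (H(m))^2195 ≡ 3192·1673·42·2450·3185 ≡ 1925 (mod 3409)

1925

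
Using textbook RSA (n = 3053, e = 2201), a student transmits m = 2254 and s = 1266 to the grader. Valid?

yes

s^2 ≡ 1266^2 = 1602756 ≡ 2984
s^4 ≡ 2984^2 = 8904256 ≡ 1708
s^8 ≡ 1708^2 = 2917264 ≡ 1649
s^16 ≡ 1649^2 = 2719201 ≡ 2031
s^32 ≡ 2031^2 = 4124961 ≡ 358
s^64 ≡ 358^2 = 128164 ≡ 2991
s^128 ≡ 2991^2 = 8946081 ≡ 791
s^256 ≡ 791^2 = 625681 ≡ 2869
s^512 ≡ 2869^2 = 8231161 ≡ 273
s^1024 ≡ 273^2 = 74529 ≡ 1257
s^2048 ≡ 1257^2 = 1580049 ≡ 1648
2201 = 2048 + 128 + 16 + 8 + 1, so s^2201 ≡ 1648·791·2031·1649·1266 ≡ 2254 (mod 3053)
Since 2254 equals the digest 2254, verification succeeds.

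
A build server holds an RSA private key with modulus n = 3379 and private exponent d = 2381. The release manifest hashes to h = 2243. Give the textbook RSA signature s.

h^2 ≡ 2243^2 = 5031049 ≡ 3097
h^4 ≡ 3097^2 = 9591409 ≡ 1807
h^8 ≡ 1807^2 = 3265249 ≡ 1135
h^16 ≡ 1135^2 = 1288225 ≡ 826
h^32 ≡ 826^2 = 682276 ≡ 3097
h^64 ≡ 3097^2 = 9591409 ≡ 1807
h^128 ≡ 1807^2 = 3265249 ≡ 1135
h^256 ≡ 1135^2 = 1288225 ≡ 826
h^512 ≡ 826^2 = 682276 ≡ 3097
h^1024 ≡ 3097^2 = 9591409 ≡ 1807
h^2048 ≡ 1807^2 = 3265249 ≡ 1135
2381 = 2048 + 256 + 64 + 8 + 4 + 1, so h^2381 ≡ 1135·826·1807·1135·1807·2243 ≡ 2225 (mod 3379)

2225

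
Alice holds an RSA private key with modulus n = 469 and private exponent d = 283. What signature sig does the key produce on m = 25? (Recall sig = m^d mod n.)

158

m^2 ≡ 25^2 = 625 ≡ 156
m^4 ≡ 156^2 = 24336 ≡ 417
m^8 ≡ 417^2 = 173889 ≡ 359
m^16 ≡ 359^2 = 128881 ≡ 375
m^32 ≡ 375^2 = 140625 ≡ 394
m^64 ≡ 394^2 = 155236 ≡ 466
m^128 ≡ 466^2 = 217156 ≡ 9
m^256 ≡ 9^2 = 81
283 = 256 + 16 + 8 + 2 + 1, so m^283 ≡ 81·375·359·156·25 ≡ 158 (mod 469)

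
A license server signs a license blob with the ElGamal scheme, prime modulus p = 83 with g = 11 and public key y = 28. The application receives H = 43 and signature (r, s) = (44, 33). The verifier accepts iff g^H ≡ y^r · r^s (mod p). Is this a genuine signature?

forged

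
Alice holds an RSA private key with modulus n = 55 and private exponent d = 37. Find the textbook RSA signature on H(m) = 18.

(H(m))^37 mod 55 = 28

28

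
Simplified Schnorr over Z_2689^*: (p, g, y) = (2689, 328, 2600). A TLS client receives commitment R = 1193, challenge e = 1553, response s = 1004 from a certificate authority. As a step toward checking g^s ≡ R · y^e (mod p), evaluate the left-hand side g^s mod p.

1385

328^2 = 107584 ≡ 24
328^4 ≡ 24^2 = 576
328^8 ≡ 576^2 = 331776 ≡ 1029
328^16 ≡ 1029^2 = 1058841 ≡ 2064
328^32 ≡ 2064^2 = 4260096 ≡ 720
328^64 ≡ 720^2 = 518400 ≡ 2112
328^128 ≡ 2112^2 = 4460544 ≡ 2182
328^256 ≡ 2182^2 = 4761124 ≡ 1594
328^512 ≡ 1594^2 = 2540836 ≡ 2420
1004 = 512 + 256 + 128 + 64 + 32 + 8 + 4, so 328^1004 ≡ 2420·1594·2182·2112·720·1029·576 ≡ 1385 (mod 2689)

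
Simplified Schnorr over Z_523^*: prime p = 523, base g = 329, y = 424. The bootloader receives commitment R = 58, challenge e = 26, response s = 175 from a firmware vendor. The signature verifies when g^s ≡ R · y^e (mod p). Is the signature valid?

invalid

g^s mod p:
329^2 = 108241 ≡ 503
329^4 ≡ 503^2 = 253009 ≡ 400
329^8 ≡ 400^2 = 160000 ≡ 485
329^16 ≡ 485^2 = 235225 ≡ 398
329^32 ≡ 398^2 = 158404 ≡ 458
329^64 ≡ 458^2 = 209764 ≡ 41
329^128 ≡ 41^2 = 1681 ≡ 112
175 = 128 + 32 + 8 + 4 + 2 + 1, so 329^175 ≡ 112·458·485·400·503·329 ≡ 329 (mod 523)
R · y^e mod p:
424^2 = 179776 ≡ 387
424^4 ≡ 387^2 = 149769 ≡ 191
424^8 ≡ 191^2 = 36481 ≡ 394
424^16 ≡ 394^2 = 155236 ≡ 428
26 = 16 + 8 + 2, so 424^26 ≡ 428·394·387 ≡ 121 (mod 523)
58·121 = 7018 ≡ 219 (mod 523)
329 ≠ 219; the check fails.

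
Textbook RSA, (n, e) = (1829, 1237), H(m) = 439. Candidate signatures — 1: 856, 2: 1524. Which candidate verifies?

2

Candidate 1: Squares mod 1829: 856^1≡856, 856^2≡1136, 856^4≡1051, 856^8≡1714, 856^16≡422, 856^32≡671, 856^64≡307, 856^128≡970, 856^256≡794, 856^512≡1260, 856^1024≡28; 1237 = 1024 + 128 + 64 + 16 + 4 + 1, so 856^1237 ≡ 28·970·307·422·1051·856 ≡ 38 (mod 1829)
Candidate 2: Squares mod 1829: 1524^1≡1524, 1524^2≡1575, 1524^4≡501, 1524^8≡428, 1524^16≡284, 1524^32≡180, 1524^64≡1307, 1524^128≡1792, 1524^256≡1369, 1524^512≡1265, 1524^1024≡1679; 1237 = 1024 + 128 + 64 + 16 + 4 + 1, so 1524^1237 ≡ 1679·1792·1307·284·501·1524 ≡ 439 (mod 1829)
  → matches H(m) = 439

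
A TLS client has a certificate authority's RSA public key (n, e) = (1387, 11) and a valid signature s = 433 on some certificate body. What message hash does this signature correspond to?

s^2 ≡ 433^2 = 187489 ≡ 244
s^4 ≡ 244^2 = 59536 ≡ 1282
s^8 ≡ 1282^2 = 1643524 ≡ 1316
11 = 8 + 2 + 1, so s^11 ≡ 1316·244·433 ≡ 991 (mod 1387)

991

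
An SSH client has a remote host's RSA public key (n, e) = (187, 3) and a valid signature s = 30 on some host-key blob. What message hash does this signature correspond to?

s^2 ≡ 30^2 = 900 ≡ 152
3 = 2 + 1, so s^3 ≡ 152·30 ≡ 72 (mod 187)

72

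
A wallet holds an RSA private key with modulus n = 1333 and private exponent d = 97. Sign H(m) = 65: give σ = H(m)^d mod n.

389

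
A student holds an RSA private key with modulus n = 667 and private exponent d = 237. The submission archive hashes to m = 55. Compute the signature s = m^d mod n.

532

m^2 ≡ 55^2 = 3025 ≡ 357
m^4 ≡ 357^2 = 127449 ≡ 52
m^8 ≡ 52^2 = 2704 ≡ 36
m^16 ≡ 36^2 = 1296 ≡ 629
m^32 ≡ 629^2 = 395641 ≡ 110
m^64 ≡ 110^2 = 12100 ≡ 94
m^128 ≡ 94^2 = 8836 ≡ 165
237 = 128 + 64 + 32 + 8 + 4 + 1, so m^237 ≡ 165·94·110·36·52·55 ≡ 532 (mod 667)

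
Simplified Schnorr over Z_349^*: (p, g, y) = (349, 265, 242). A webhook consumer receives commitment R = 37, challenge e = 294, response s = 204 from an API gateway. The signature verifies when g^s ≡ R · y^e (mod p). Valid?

g^s mod p:
265^204 mod 349 = 171
R · y^e mod p:
242^294 mod 349 = 231
37·231 = 8547 ≡ 171 (mod 349)
171 ≡ 171 (mod 349); signature holds.

yes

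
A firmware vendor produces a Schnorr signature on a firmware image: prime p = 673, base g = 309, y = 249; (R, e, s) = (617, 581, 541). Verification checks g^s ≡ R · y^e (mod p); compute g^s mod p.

263

309^2 = 95481 ≡ 588
309^4 ≡ 588^2 = 345744 ≡ 495
309^8 ≡ 495^2 = 245025 ≡ 53
309^16 ≡ 53^2 = 2809 ≡ 117
309^32 ≡ 117^2 = 13689 ≡ 229
309^64 ≡ 229^2 = 52441 ≡ 620
309^128 ≡ 620^2 = 384400 ≡ 117
309^256 ≡ 117^2 = 13689 ≡ 229
309^512 ≡ 229^2 = 52441 ≡ 620
541 = 512 + 16 + 8 + 4 + 1, so 309^541 ≡ 620·117·53·495·309 ≡ 263 (mod 673)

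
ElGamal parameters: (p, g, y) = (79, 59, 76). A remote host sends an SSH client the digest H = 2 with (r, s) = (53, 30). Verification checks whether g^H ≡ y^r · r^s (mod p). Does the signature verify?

Left side g^H mod p:
59^2 mod 79 = 5
Right side y^r · r^s mod p:
76^53 mod 79 = 72
53^30 mod 79 = 67
72·67 = 4824 ≡ 5 (mod 79)
5 ≡ 5 (mod 79), so the signature is genuine.

verifies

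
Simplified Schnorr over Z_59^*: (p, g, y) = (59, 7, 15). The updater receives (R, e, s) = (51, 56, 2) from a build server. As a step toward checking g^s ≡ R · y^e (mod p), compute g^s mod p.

49

7^2 = 49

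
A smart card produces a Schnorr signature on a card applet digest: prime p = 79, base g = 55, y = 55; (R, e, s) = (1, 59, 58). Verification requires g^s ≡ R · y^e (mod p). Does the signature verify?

does not verify

g^s mod p:
55^2 = 3025 ≡ 23
55^4 ≡ 23^2 = 529 ≡ 55
55^8 ≡ 55^2 = 3025 ≡ 23
55^16 ≡ 23^2 = 529 ≡ 55
55^32 ≡ 55^2 = 3025 ≡ 23
58 = 32 + 16 + 8 + 2, so 55^58 ≡ 23·55·23·23 ≡ 55 (mod 79)
R · y^e mod p:
55^2 = 3025 ≡ 23
55^4 ≡ 23^2 = 529 ≡ 55
55^8 ≡ 55^2 = 3025 ≡ 23
55^16 ≡ 23^2 = 529 ≡ 55
55^32 ≡ 55^2 = 3025 ≡ 23
59 = 32 + 16 + 8 + 2 + 1, so 55^59 ≡ 23·55·23·23·55 ≡ 23 (mod 79)
1·23 = 23 ≡ 23 (mod 79)
55 ≠ 23; the check fails.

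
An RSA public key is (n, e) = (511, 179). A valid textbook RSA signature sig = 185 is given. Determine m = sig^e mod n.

sig^179 mod 511 = 131

131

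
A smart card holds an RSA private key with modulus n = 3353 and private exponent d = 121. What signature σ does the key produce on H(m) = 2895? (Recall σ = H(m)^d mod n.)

788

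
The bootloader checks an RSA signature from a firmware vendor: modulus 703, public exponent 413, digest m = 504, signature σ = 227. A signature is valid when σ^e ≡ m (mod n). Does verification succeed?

fails

Squares mod 703: σ^1≡227, σ^2≡210, σ^4≡514, σ^8≡571, σ^16≡552, σ^32≡305, σ^64≡229, σ^128≡419, σ^256≡514
413 = 256 + 128 + 16 + 8 + 4 + 1, so σ^413 ≡ 514·419·552·571·514·227 ≡ 170 (mod 703)
σ^413 mod 703 = 170, but m = 504.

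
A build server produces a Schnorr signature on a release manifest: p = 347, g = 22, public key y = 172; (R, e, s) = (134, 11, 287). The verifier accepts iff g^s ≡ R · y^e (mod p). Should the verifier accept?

accept

g^s mod p:
Squares mod 347: 22^1≡22, 22^2≡137, 22^4≡31, 22^8≡267, 22^16≡154, 22^32≡120, 22^64≡173, 22^128≡87, 22^256≡282
287 = 256 + 16 + 8 + 4 + 2 + 1, so 22^287 ≡ 282·154·267·31·137·22 ≡ 24 (mod 347)
R · y^e mod p:
Squares mod 347: 172^1≡172, 172^2≡89, 172^4≡287, 172^8≡130
11 = 8 + 2 + 1, so 172^11 ≡ 130·89·172 ≡ 342 (mod 347)
134·342 = 45828 ≡ 24 (mod 347)
24 ≡ 24 (mod 347); signature holds.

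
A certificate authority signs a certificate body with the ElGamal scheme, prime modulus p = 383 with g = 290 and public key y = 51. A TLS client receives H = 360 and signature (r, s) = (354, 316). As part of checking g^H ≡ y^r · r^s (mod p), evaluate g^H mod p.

81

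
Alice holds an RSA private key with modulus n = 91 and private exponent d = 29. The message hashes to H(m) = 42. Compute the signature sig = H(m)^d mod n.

(H(m))^29 mod 91 = 35

35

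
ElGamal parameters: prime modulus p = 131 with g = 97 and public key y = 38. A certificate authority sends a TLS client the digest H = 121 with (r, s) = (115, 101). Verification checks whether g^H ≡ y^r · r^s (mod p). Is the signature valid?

valid

Left side g^H mod p:
Squares mod 131: 97^1≡97, 97^2≡108, 97^4≡5, 97^8≡25, 97^16≡101, 97^32≡114, 97^64≡27
121 = 64 + 32 + 16 + 8 + 1, so 97^121 ≡ 27·114·101·25·97 ≡ 88 (mod 131)
Right side y^r · r^s mod p:
Squares mod 131: 38^1≡38, 38^2≡3, 38^4≡9, 38^8≡81, 38^16≡11, 38^32≡121, 38^64≡100
115 = 64 + 32 + 16 + 2 + 1, so 38^115 ≡ 100·121·11·3·38 ≡ 63 (mod 131)
Squares mod 131: 115^1≡115, 115^2≡125, 115^4≡36, 115^8≡117, 115^16≡65, 115^32≡33, 115^64≡41
101 = 64 + 32 + 4 + 1, so 115^101 ≡ 41·33·36·115 ≡ 122 (mod 131)
63·122 = 7686 ≡ 88 (mod 131)
88 ≡ 88 (mod 131), so the signature is genuine.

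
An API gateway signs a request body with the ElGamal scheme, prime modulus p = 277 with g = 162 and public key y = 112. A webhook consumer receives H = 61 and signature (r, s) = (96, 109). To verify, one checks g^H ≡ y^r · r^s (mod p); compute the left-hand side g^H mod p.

162^2 = 26244 ≡ 206
162^4 ≡ 206^2 = 42436 ≡ 55
162^8 ≡ 55^2 = 3025 ≡ 255
162^16 ≡ 255^2 = 65025 ≡ 207
162^32 ≡ 207^2 = 42849 ≡ 191
61 = 32 + 16 + 8 + 4 + 1, so 162^61 ≡ 191·207·255·55·162 ≡ 98 (mod 277)

98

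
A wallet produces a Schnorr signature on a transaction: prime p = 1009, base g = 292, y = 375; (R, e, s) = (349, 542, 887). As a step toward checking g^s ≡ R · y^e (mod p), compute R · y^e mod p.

365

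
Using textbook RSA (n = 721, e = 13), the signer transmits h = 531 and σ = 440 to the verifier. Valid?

yes

Squares mod 721: σ^1≡440, σ^2≡372, σ^4≡673, σ^8≡141
13 = 8 + 4 + 1, so σ^13 ≡ 141·673·440 ≡ 531 (mod 721)
σ^13 mod 721 = 531 matches h.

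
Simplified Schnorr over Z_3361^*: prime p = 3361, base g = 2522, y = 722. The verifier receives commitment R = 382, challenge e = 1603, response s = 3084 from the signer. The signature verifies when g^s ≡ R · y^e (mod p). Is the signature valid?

g^s mod p:
2522^2 = 6360484 ≡ 1472
2522^4 ≡ 1472^2 = 2166784 ≡ 2300
2522^8 ≡ 2300^2 = 5290000 ≡ 3147
2522^16 ≡ 3147^2 = 9903609 ≡ 2103
2522^32 ≡ 2103^2 = 4422609 ≡ 2894
2522^64 ≡ 2894^2 = 8375236 ≡ 2985
2522^128 ≡ 2985^2 = 8910225 ≡ 214
2522^256 ≡ 214^2 = 45796 ≡ 2103
2522^512 ≡ 2103^2 = 4422609 ≡ 2894
2522^1024 ≡ 2894^2 = 8375236 ≡ 2985
2522^2048 ≡ 2985^2 = 8910225 ≡ 214
3084 = 2048 + 1024 + 8 + 4, so 2522^3084 ≡ 214·2985·3147·2300 ≡ 329 (mod 3361)
R · y^e mod p:
722^2 = 521284 ≡ 329
722^4 ≡ 329^2 = 108241 ≡ 689
722^8 ≡ 689^2 = 474721 ≡ 820
722^16 ≡ 820^2 = 672400 ≡ 200
722^32 ≡ 200^2 = 40000 ≡ 3029
722^64 ≡ 3029^2 = 9174841 ≡ 2672
722^128 ≡ 2672^2 = 7139584 ≡ 820
722^256 ≡ 820^2 = 672400 ≡ 200
722^512 ≡ 200^2 = 40000 ≡ 3029
722^1024 ≡ 3029^2 = 9174841 ≡ 2672
1603 = 1024 + 512 + 64 + 2 + 1, so 722^1603 ≡ 2672·3029·2672·329·722 ≡ 2268 (mod 3361)
382·2268 = 866376 ≡ 2599 (mod 3361)
329 ≠ 2599; the check fails.

invalid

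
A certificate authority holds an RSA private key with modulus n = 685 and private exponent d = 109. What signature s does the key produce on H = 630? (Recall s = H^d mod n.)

Squares mod 685: H^1≡630, H^2≡285, H^4≡395, H^8≡530, H^16≡50, H^32≡445, H^64≡60
109 = 64 + 32 + 8 + 4 + 1, so H^109 ≡ 60·445·530·395·630 ≡ 590 (mod 685)

590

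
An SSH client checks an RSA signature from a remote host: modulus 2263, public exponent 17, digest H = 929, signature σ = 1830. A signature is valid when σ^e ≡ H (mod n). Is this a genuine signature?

forged

σ^2 ≡ 1830^2 = 3348900 ≡ 1923
σ^4 ≡ 1923^2 = 3697929 ≡ 187
σ^8 ≡ 187^2 = 34969 ≡ 1024
σ^16 ≡ 1024^2 = 1048576 ≡ 807
17 = 16 + 1, so σ^17 ≡ 807·1830 ≡ 1334 (mod 2263)
The recovered value 1334 does not match the digest 929.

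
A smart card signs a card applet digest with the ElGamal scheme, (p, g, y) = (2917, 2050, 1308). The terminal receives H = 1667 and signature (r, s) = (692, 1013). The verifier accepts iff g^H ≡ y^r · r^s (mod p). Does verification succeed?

Left side g^H mod p:
Squares mod 2917: 2050^1≡2050, 2050^2≡2020, 2050^4≡2434, 2050^8≡2846, 2050^16≡2124, 2050^32≡1694, 2050^64≡2225, 2050^128≡476, 2050^256≡1967, 2050^512≡1147, 2050^1024≡42
1667 = 1024 + 512 + 128 + 2 + 1, so 2050^1667 ≡ 42·1147·476·2020·2050 ≡ 2441 (mod 2917)
Right side y^r · r^s mod p:
Squares mod 2917: 1308^1≡1308, 1308^2≡1502, 1308^4≡1163, 1308^8≡1998, 1308^16≡1548, 1308^32≡1447, 1308^64≡2320, 1308^128≡535, 1308^256≡359, 1308^512≡533
692 = 512 + 128 + 32 + 16 + 4, so 1308^692 ≡ 533·535·1447·1548·1163 ≡ 386 (mod 2917)
Squares mod 2917: 692^1≡692, 692^2≡476, 692^4≡1967, 692^8≡1147, 692^16≡42, 692^32≡1764, 692^64≡2174, 692^128≡736, 692^256≡2051, 692^512≡287
1013 = 512 + 256 + 128 + 64 + 32 + 16 + 4 + 1, so 692^1013 ≡ 287·2051·736·2174·1764·42·1967·692 ≡ 1223 (mod 2917)
386·1223 = 472078 ≡ 2441 (mod 2917)
2441 ≡ 2441 (mod 2917), so the signature is genuine.

passes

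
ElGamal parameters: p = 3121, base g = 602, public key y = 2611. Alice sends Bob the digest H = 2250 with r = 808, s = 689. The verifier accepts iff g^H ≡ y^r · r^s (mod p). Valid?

no

Left side g^H mod p:
602^2250 mod 3121 = 265
Right side y^r · r^s mod p:
2611^808 mod 3121 = 1626
808^689 mod 3121 = 1577
1626·1577 = 2564202 ≡ 1861 (mod 3121)
265 ≠ 1861, so verification fails.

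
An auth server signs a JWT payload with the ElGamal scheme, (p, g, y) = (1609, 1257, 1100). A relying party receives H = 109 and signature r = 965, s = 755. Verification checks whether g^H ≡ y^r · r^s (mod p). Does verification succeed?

Left side g^H mod p:
1257^2 = 1580049 ≡ 11
1257^4 ≡ 11^2 = 121
1257^8 ≡ 121^2 = 14641 ≡ 160
1257^16 ≡ 160^2 = 25600 ≡ 1465
1257^32 ≡ 1465^2 = 2146225 ≡ 1428
1257^64 ≡ 1428^2 = 2039184 ≡ 581
109 = 64 + 32 + 8 + 4 + 1, so 1257^109 ≡ 581·1428·160·121·1257 ≡ 936 (mod 1609)
Right side y^r · r^s mod p:
1100^2 = 1210000 ≡ 32
1100^4 ≡ 32^2 = 1024
1100^8 ≡ 1024^2 = 1048576 ≡ 1117
1100^16 ≡ 1117^2 = 1247689 ≡ 714
1100^32 ≡ 714^2 = 509796 ≡ 1352
1100^64 ≡ 1352^2 = 1827904 ≡ 80
1100^128 ≡ 80^2 = 6400 ≡ 1573
1100^256 ≡ 1573^2 = 2474329 ≡ 1296
1100^512 ≡ 1296^2 = 1679616 ≡ 1429
965 = 512 + 256 + 128 + 64 + 4 + 1, so 1100^965 ≡ 1429·1296·1573·80·1024·1100 ≡ 275 (mod 1609)
965^2 = 931225 ≡ 1223
965^4 ≡ 1223^2 = 1495729 ≡ 968
965^8 ≡ 968^2 = 937024 ≡ 586
965^16 ≡ 586^2 = 343396 ≡ 679
965^32 ≡ 679^2 = 461041 ≡ 867
965^64 ≡ 867^2 = 751689 ≡ 286
965^128 ≡ 286^2 = 81796 ≡ 1346
965^256 ≡ 1346^2 = 1811716 ≡ 1591
965^512 ≡ 1591^2 = 2531281 ≡ 324
755 = 512 + 128 + 64 + 32 + 16 + 2 + 1, so 965^755 ≡ 324·1346·286·867·679·1223·965 ≡ 1589 (mod 1609)
275·1589 = 436975 ≡ 936 (mod 1609)
936 ≡ 936 (mod 1609), so the signature is genuine.

passes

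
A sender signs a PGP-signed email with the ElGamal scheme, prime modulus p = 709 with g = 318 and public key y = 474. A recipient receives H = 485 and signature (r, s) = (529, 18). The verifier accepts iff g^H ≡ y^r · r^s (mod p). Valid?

no

Left side g^H mod p:
318^2 = 101124 ≡ 446
318^4 ≡ 446^2 = 198916 ≡ 396
318^8 ≡ 396^2 = 156816 ≡ 127
318^16 ≡ 127^2 = 16129 ≡ 531
318^32 ≡ 531^2 = 281961 ≡ 488
318^64 ≡ 488^2 = 238144 ≡ 629
318^128 ≡ 629^2 = 395641 ≡ 19
318^256 ≡ 19^2 = 361
485 = 256 + 128 + 64 + 32 + 4 + 1, so 318^485 ≡ 361·19·629·488·396·318 ≡ 532 (mod 709)
Right side y^r · r^s mod p:
474^2 = 224676 ≡ 632
474^4 ≡ 632^2 = 399424 ≡ 257
474^8 ≡ 257^2 = 66049 ≡ 112
474^16 ≡ 112^2 = 12544 ≡ 491
474^32 ≡ 491^2 = 241081 ≡ 21
474^64 ≡ 21^2 = 441
474^128 ≡ 441^2 = 194481 ≡ 215
474^256 ≡ 215^2 = 46225 ≡ 140
474^512 ≡ 140^2 = 19600 ≡ 457
529 = 512 + 16 + 1, so 474^529 ≡ 457·491·474 ≡ 221 (mod 709)
529^2 = 279841 ≡ 495
529^4 ≡ 495^2 = 245025 ≡ 420
529^8 ≡ 420^2 = 176400 ≡ 568
529^16 ≡ 568^2 = 322624 ≡ 29
18 = 16 + 2, so 529^18 ≡ 29·495 ≡ 175 (mod 709)
221·175 = 38675 ≡ 389 (mod 709)
532 ≠ 389, so verification fails.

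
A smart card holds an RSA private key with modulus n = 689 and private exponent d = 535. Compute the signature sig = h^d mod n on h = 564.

671

Squares mod 689: h^1≡564, h^2≡467, h^4≡365, h^8≡248, h^16≡183, h^32≡417, h^64≡261, h^128≡599, h^256≡521, h^512≡664
535 = 512 + 16 + 4 + 2 + 1, so h^535 ≡ 664·183·365·467·564 ≡ 671 (mod 689)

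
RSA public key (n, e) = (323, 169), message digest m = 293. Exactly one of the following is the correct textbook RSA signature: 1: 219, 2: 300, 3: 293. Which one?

3

Candidate 1: Squares mod 323: 219^1≡219, 219^2≡157, 219^4≡101, 219^8≡188, 219^16≡137, 219^32≡35, 219^64≡256, 219^128≡290; 169 = 128 + 32 + 8 + 1, so 219^169 ≡ 290·35·188·219 ≡ 15 (mod 323)
Candidate 2: Squares mod 323: 300^1≡300, 300^2≡206, 300^4≡123, 300^8≡271, 300^16≡120, 300^32≡188, 300^64≡137, 300^128≡35; 169 = 128 + 32 + 8 + 1, so 300^169 ≡ 35·188·271·300 ≡ 108 (mod 323)
Candidate 3: Squares mod 323: 293^1≡293, 293^2≡254, 293^4≡239, 293^8≡273, 293^16≡239, 293^32≡273, 293^64≡239, 293^128≡273; 169 = 128 + 32 + 8 + 1, so 293^169 ≡ 273·273·273·293 ≡ 293 (mod 323)
  → matches m = 293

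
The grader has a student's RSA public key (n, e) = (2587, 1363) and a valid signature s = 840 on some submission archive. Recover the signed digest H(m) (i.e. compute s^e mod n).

s^2 ≡ 840^2 = 705600 ≡ 1936
s^4 ≡ 1936^2 = 3748096 ≡ 2120
s^8 ≡ 2120^2 = 4494400 ≡ 781
s^16 ≡ 781^2 = 609961 ≡ 2016
s^32 ≡ 2016^2 = 4064256 ≡ 79
s^64 ≡ 79^2 = 6241 ≡ 1067
s^128 ≡ 1067^2 = 1138489 ≡ 209
s^256 ≡ 209^2 = 43681 ≡ 2289
s^512 ≡ 2289^2 = 5239521 ≡ 846
s^1024 ≡ 846^2 = 715716 ≡ 1704
1363 = 1024 + 256 + 64 + 16 + 2 + 1, so s^1363 ≡ 1704·2289·1067·2016·1936·840 ≡ 304 (mod 2587)

304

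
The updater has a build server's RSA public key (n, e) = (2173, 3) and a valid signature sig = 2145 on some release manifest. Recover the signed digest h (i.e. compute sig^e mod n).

1951

sig^3 mod 2173 = 1951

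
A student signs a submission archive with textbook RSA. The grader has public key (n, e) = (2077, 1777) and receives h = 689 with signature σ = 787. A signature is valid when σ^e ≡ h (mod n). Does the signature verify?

σ^2 ≡ 787^2 = 619369 ≡ 423
σ^4 ≡ 423^2 = 178929 ≡ 307
σ^8 ≡ 307^2 = 94249 ≡ 784
σ^16 ≡ 784^2 = 614656 ≡ 1941
σ^32 ≡ 1941^2 = 3767481 ≡ 1880
σ^64 ≡ 1880^2 = 3534400 ≡ 1423
σ^128 ≡ 1423^2 = 2024929 ≡ 1931
σ^256 ≡ 1931^2 = 3728761 ≡ 546
σ^512 ≡ 546^2 = 298116 ≡ 1105
σ^1024 ≡ 1105^2 = 1221025 ≡ 1826
1777 = 1024 + 512 + 128 + 64 + 32 + 16 + 1, so σ^1777 ≡ 1826·1105·1931·1423·1880·1941·787 ≡ 1388 (mod 2077)
σ^1777 mod 2077 = 1388, but h = 689.

does not verify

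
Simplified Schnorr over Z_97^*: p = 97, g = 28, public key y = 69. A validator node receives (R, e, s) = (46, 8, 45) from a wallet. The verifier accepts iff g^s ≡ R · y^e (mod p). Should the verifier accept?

accept

g^s mod p:
28^2 = 784 ≡ 8
28^4 ≡ 8^2 = 64
28^8 ≡ 64^2 = 4096 ≡ 22
28^16 ≡ 22^2 = 484 ≡ 96
28^32 ≡ 96^2 = 9216 ≡ 1
45 = 32 + 8 + 4 + 1, so 28^45 ≡ 1·22·64·28 ≡ 42 (mod 97)
R · y^e mod p:
69^2 = 4761 ≡ 8
69^4 ≡ 8^2 = 64
69^8 ≡ 64^2 = 4096 ≡ 22
46·22 = 1012 ≡ 42 (mod 97)
42 ≡ 42 (mod 97); signature holds.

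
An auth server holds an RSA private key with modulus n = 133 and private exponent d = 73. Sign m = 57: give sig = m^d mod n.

Squares mod 133: m^1≡57, m^2≡57, m^4≡57, m^8≡57, m^16≡57, m^32≡57, m^64≡57
73 = 64 + 8 + 1, so m^73 ≡ 57·57·57 ≡ 57 (mod 133)

57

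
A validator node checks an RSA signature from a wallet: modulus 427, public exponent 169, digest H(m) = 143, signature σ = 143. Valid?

σ^169 mod 427 = 143
143 = H(m), so the signature checks out.

yes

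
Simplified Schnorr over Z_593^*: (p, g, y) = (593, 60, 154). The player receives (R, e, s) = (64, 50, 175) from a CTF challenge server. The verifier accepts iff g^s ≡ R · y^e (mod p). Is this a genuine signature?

g^s mod p:
60^2 = 3600 ≡ 42
60^4 ≡ 42^2 = 1764 ≡ 578
60^8 ≡ 578^2 = 334084 ≡ 225
60^16 ≡ 225^2 = 50625 ≡ 220
60^32 ≡ 220^2 = 48400 ≡ 367
60^64 ≡ 367^2 = 134689 ≡ 78
60^128 ≡ 78^2 = 6084 ≡ 154
175 = 128 + 32 + 8 + 4 + 2 + 1, so 60^175 ≡ 154·367·225·578·42·60 ≡ 78 (mod 593)
R · y^e mod p:
154^2 = 23716 ≡ 589
154^4 ≡ 589^2 = 346921 ≡ 16
154^8 ≡ 16^2 = 256
154^16 ≡ 256^2 = 65536 ≡ 306
154^32 ≡ 306^2 = 93636 ≡ 535
50 = 32 + 16 + 2, so 154^50 ≡ 535·306·589 ≡ 425 (mod 593)
64·425 = 27200 ≡ 515 (mod 593)
78 ≠ 515; the check fails.

forged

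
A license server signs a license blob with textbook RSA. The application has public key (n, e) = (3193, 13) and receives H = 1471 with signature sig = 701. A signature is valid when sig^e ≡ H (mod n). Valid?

yes

Squares mod 3193: sig^1≡701, sig^2≡2872, sig^4≡865, sig^8≡1063
13 = 8 + 4 + 1, so sig^13 ≡ 1063·865·701 ≡ 1471 (mod 3193)
Since 1471 equals the digest 1471, verification succeeds.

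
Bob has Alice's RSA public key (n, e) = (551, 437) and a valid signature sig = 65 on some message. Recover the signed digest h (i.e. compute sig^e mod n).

430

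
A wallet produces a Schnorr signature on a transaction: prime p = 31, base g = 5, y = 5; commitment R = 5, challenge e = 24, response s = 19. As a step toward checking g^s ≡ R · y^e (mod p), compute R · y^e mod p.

5^2 = 25
5^4 ≡ 25^2 = 625 ≡ 5
5^8 ≡ 5^2 = 25
5^16 ≡ 25^2 = 625 ≡ 5
24 = 16 + 8, so 5^24 ≡ 5·25 ≡ 1 (mod 31)
R · y^e ≡ 5·1 = 5 ≡ 5 (mod 31)

5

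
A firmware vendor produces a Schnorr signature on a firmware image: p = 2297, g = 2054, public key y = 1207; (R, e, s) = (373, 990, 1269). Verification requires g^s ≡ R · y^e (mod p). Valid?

g^s mod p:
2054^2 = 4218916 ≡ 1624
2054^4 ≡ 1624^2 = 2637376 ≡ 420
2054^8 ≡ 420^2 = 176400 ≡ 1828
2054^16 ≡ 1828^2 = 3341584 ≡ 1746
2054^32 ≡ 1746^2 = 3048516 ≡ 397
2054^64 ≡ 397^2 = 157609 ≡ 1413
2054^128 ≡ 1413^2 = 1996569 ≡ 476
2054^256 ≡ 476^2 = 226576 ≡ 1470
2054^512 ≡ 1470^2 = 2160900 ≡ 1720
2054^1024 ≡ 1720^2 = 2958400 ≡ 2161
1269 = 1024 + 128 + 64 + 32 + 16 + 4 + 1, so 2054^1269 ≡ 2161·476·1413·397·1746·420·2054 ≡ 1159 (mod 2297)
R · y^e mod p:
1207^2 = 1456849 ≡ 551
1207^4 ≡ 551^2 = 303601 ≡ 397
1207^8 ≡ 397^2 = 157609 ≡ 1413
1207^16 ≡ 1413^2 = 1996569 ≡ 476
1207^32 ≡ 476^2 = 226576 ≡ 1470
1207^64 ≡ 1470^2 = 2160900 ≡ 1720
1207^128 ≡ 1720^2 = 2958400 ≡ 2161
1207^256 ≡ 2161^2 = 4669921 ≡ 120
1207^512 ≡ 120^2 = 14400 ≡ 618
990 = 512 + 256 + 128 + 64 + 16 + 8 + 4 + 2, so 1207^990 ≡ 618·120·2161·1720·476·1413·397·551 ≡ 532 (mod 2297)
373·532 = 198436 ≡ 894 (mod 2297)
1159 ≠ 894; the check fails.

no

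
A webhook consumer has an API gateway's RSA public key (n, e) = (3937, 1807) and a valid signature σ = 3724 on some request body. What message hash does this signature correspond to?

1287

σ^2 ≡ 3724^2 = 13868176 ≡ 2062
σ^4 ≡ 2062^2 = 4251844 ≡ 3821
σ^8 ≡ 3821^2 = 14600041 ≡ 1645
σ^16 ≡ 1645^2 = 2706025 ≡ 1306
σ^32 ≡ 1306^2 = 1705636 ≡ 915
σ^64 ≡ 915^2 = 837225 ≡ 2581
σ^128 ≡ 2581^2 = 6661561 ≡ 157
σ^256 ≡ 157^2 = 24649 ≡ 1027
σ^512 ≡ 1027^2 = 1054729 ≡ 3550
σ^1024 ≡ 3550^2 = 12602500 ≡ 163
1807 = 1024 + 512 + 256 + 8 + 4 + 2 + 1, so σ^1807 ≡ 163·3550·1027·1645·3821·2062·3724 ≡ 1287 (mod 3937)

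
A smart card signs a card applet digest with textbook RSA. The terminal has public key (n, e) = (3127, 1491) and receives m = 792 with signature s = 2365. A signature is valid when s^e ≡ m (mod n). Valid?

no

s^2 ≡ 2365^2 = 5593225 ≡ 2149
s^4 ≡ 2149^2 = 4618201 ≡ 2749
s^8 ≡ 2749^2 = 7557001 ≡ 2169
s^16 ≡ 2169^2 = 4704561 ≡ 1553
s^32 ≡ 1553^2 = 2411809 ≡ 892
s^64 ≡ 892^2 = 795664 ≡ 1406
s^128 ≡ 1406^2 = 1976836 ≡ 572
s^256 ≡ 572^2 = 327184 ≡ 1976
s^512 ≡ 1976^2 = 3904576 ≡ 2080
s^1024 ≡ 2080^2 = 4326400 ≡ 1759
1491 = 1024 + 256 + 128 + 64 + 16 + 2 + 1, so s^1491 ≡ 1759·1976·572·1406·1553·2149·2365 ≡ 1457 (mod 3127)
The recovered value 1457 does not match the digest 792.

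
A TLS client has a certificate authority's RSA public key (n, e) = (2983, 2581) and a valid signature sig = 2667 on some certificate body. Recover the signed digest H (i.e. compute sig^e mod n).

1698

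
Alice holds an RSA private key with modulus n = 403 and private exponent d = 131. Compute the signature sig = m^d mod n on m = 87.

315

m^131 mod 403 = 315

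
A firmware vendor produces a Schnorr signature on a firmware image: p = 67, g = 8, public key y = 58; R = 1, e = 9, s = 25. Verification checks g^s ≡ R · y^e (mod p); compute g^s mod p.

43

Squares mod 67: 8^1≡8, 8^2≡64, 8^4≡9, 8^8≡14, 8^16≡62
25 = 16 + 8 + 1, so 8^25 ≡ 62·14·8 ≡ 43 (mod 67)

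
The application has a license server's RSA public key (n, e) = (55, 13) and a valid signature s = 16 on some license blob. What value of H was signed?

26

Squares mod 55: s^1≡16, s^2≡36, s^4≡31, s^8≡26
13 = 8 + 4 + 1, so s^13 ≡ 26·31·16 ≡ 26 (mod 55)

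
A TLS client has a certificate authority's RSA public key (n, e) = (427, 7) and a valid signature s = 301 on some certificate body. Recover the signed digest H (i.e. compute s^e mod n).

Squares mod 427: s^1≡301, s^2≡77, s^4≡378
7 = 4 + 2 + 1, so s^7 ≡ 378·77·301 ≡ 147 (mod 427)

147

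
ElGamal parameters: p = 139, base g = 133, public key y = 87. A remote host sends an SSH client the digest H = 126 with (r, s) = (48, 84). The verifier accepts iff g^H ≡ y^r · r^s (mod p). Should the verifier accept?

Left side g^H mod p:
133^2 = 17689 ≡ 36
133^4 ≡ 36^2 = 1296 ≡ 45
133^8 ≡ 45^2 = 2025 ≡ 79
133^16 ≡ 79^2 = 6241 ≡ 125
133^32 ≡ 125^2 = 15625 ≡ 57
133^64 ≡ 57^2 = 3249 ≡ 52
126 = 64 + 32 + 16 + 8 + 4 + 2, so 133^126 ≡ 52·57·125·79·45·36 ≡ 106 (mod 139)
Right side y^r · r^s mod p:
87^2 = 7569 ≡ 63
87^4 ≡ 63^2 = 3969 ≡ 77
87^8 ≡ 77^2 = 5929 ≡ 91
87^16 ≡ 91^2 = 8281 ≡ 80
87^32 ≡ 80^2 = 6400 ≡ 6
48 = 32 + 16, so 87^48 ≡ 6·80 ≡ 63 (mod 139)
48^2 = 2304 ≡ 80
48^4 ≡ 80^2 = 6400 ≡ 6
48^8 ≡ 6^2 = 36
48^16 ≡ 36^2 = 1296 ≡ 45
48^32 ≡ 45^2 = 2025 ≡ 79
48^64 ≡ 79^2 = 6241 ≡ 125
84 = 64 + 16 + 4, so 48^84 ≡ 125·45·6 ≡ 112 (mod 139)
63·112 = 7056 ≡ 106 (mod 139)
106 ≡ 106 (mod 139), so the signature is genuine.

accept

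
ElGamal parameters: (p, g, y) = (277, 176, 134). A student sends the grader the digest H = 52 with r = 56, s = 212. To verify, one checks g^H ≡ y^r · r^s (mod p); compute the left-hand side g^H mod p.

176^52 mod 277 = 237

237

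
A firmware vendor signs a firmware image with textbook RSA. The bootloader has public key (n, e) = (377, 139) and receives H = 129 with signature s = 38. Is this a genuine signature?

Squares mod 377: s^1≡38, s^2≡313, s^4≡326, s^8≡339, s^16≡313, s^32≡326, s^64≡339, s^128≡313
139 = 128 + 8 + 2 + 1, so s^139 ≡ 313·339·313·38 ≡ 129 (mod 377)
Since 129 equals the digest 129, verification succeeds.

genuine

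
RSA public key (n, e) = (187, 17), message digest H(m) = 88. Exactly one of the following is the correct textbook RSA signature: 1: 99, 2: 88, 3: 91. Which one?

Candidate 1: 99^17 mod 187 = 99
Candidate 2: 88^17 mod 187 = 88
  → matches H(m) = 88
Candidate 3: 91^17 mod 187 = 108

2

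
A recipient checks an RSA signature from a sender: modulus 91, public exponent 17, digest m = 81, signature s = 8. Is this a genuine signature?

s^2 ≡ 8^2 = 64
s^4 ≡ 64^2 = 4096 ≡ 1
s^8 ≡ 1^2 = 1
s^16 ≡ 1^2 = 1
17 = 16 + 1, so s^17 ≡ 1·8 ≡ 8 (mod 91)
s^17 mod 91 = 8, but m = 81.

forged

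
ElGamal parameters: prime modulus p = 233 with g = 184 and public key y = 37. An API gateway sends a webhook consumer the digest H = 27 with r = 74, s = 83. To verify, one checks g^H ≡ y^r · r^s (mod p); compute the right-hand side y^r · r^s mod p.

128

37^2 = 1369 ≡ 204
37^4 ≡ 204^2 = 41616 ≡ 142
37^8 ≡ 142^2 = 20164 ≡ 126
37^16 ≡ 126^2 = 15876 ≡ 32
37^32 ≡ 32^2 = 1024 ≡ 92
37^64 ≡ 92^2 = 8464 ≡ 76
74 = 64 + 8 + 2, so 37^74 ≡ 76·126·204 ≡ 32 (mod 233)
74^2 = 5476 ≡ 117
74^4 ≡ 117^2 = 13689 ≡ 175
74^8 ≡ 175^2 = 30625 ≡ 102
74^16 ≡ 102^2 = 10404 ≡ 152
74^32 ≡ 152^2 = 23104 ≡ 37
74^64 ≡ 37^2 = 1369 ≡ 204
83 = 64 + 16 + 2 + 1, so 74^83 ≡ 204·152·117·74 ≡ 4 (mod 233)
y^r · r^s ≡ 32·4 = 128 ≡ 128 (mod 233)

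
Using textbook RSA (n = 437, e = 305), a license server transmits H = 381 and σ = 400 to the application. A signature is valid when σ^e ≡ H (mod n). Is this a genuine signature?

genuine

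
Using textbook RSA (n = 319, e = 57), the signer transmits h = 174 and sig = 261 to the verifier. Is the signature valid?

Squares mod 319: sig^1≡261, sig^2≡174, sig^4≡290, sig^8≡203, sig^16≡58, sig^32≡174
57 = 32 + 16 + 8 + 1, so sig^57 ≡ 174·58·203·261 ≡ 145 (mod 319)
The recovered value 145 does not match the digest 174.

invalid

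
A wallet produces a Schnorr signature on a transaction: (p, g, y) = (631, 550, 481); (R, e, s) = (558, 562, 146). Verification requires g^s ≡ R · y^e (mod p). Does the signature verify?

verifies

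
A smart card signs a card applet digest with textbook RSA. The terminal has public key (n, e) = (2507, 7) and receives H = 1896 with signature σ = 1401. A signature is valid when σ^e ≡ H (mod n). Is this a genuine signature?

Squares mod 2507: σ^1≡1401, σ^2≡2327, σ^4≡2316
7 = 4 + 2 + 1, so σ^7 ≡ 2316·2327·1401 ≡ 1896 (mod 2507)
Since 1896 equals the digest 1896, verification succeeds.

genuine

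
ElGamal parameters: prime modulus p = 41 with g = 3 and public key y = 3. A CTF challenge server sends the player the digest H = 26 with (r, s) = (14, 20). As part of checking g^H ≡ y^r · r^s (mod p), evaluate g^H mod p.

9

3^2 = 9
3^4 ≡ 9^2 = 81 ≡ 40
3^8 ≡ 40^2 = 1600 ≡ 1
3^16 ≡ 1^2 = 1
26 = 16 + 8 + 2, so 3^26 ≡ 1·1·9 ≡ 9 (mod 41)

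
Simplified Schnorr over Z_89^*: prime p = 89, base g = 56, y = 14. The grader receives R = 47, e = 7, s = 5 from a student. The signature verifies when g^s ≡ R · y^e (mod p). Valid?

yes

g^s mod p:
56^5 mod 89 = 43
R · y^e mod p:
14^7 mod 89 = 35
47·35 = 1645 ≡ 43 (mod 89)
43 ≡ 43 (mod 89); signature holds.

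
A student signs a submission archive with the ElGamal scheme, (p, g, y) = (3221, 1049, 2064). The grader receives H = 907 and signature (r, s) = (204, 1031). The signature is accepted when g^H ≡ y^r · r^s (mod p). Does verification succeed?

Left side g^H mod p:
1049^907 mod 3221 = 2582
Right side y^r · r^s mod p:
2064^204 mod 3221 = 150
204^1031 mod 3221 = 2011
150·2011 = 301650 ≡ 2097 (mod 3221)
2582 ≠ 2097, so verification fails.

fails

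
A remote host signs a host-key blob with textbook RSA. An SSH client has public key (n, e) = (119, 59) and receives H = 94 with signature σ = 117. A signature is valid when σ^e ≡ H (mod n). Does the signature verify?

verifies

Squares mod 119: σ^1≡117, σ^2≡4, σ^4≡16, σ^8≡18, σ^16≡86, σ^32≡18
59 = 32 + 16 + 8 + 2 + 1, so σ^59 ≡ 18·86·18·4·117 ≡ 94 (mod 119)
σ^59 mod 119 = 94 matches H.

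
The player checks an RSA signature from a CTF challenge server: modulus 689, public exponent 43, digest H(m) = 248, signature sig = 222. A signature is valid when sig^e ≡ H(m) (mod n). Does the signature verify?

sig^43 mod 689 = 248
Since 248 equals the digest 248, verification succeeds.

verifies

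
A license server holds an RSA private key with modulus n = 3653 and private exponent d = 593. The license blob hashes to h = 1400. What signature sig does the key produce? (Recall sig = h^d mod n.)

Squares mod 3653: h^1≡1400, h^2≡1992, h^4≡906, h^8≡2564, h^16≡2349, h^32≡1771, h^64≡2167, h^128≡1784, h^256≡893, h^512≡1095
593 = 512 + 64 + 16 + 1, so h^593 ≡ 1095·2167·2349·1400 ≡ 1823 (mod 3653)

1823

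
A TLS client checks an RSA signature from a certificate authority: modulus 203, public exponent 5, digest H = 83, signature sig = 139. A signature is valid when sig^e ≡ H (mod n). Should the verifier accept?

accept

Squares mod 203: sig^1≡139, sig^2≡36, sig^4≡78
5 = 4 + 1, so sig^5 ≡ 78·139 ≡ 83 (mod 203)
83 = H, so the signature checks out.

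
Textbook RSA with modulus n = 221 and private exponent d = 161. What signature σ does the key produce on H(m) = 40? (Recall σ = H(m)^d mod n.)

40

(H(m))^2 ≡ 40^2 = 1600 ≡ 53
(H(m))^4 ≡ 53^2 = 2809 ≡ 157
(H(m))^8 ≡ 157^2 = 24649 ≡ 118
(H(m))^16 ≡ 118^2 = 13924 ≡ 1
(H(m))^32 ≡ 1^2 = 1
(H(m))^64 ≡ 1^2 = 1
(H(m))^128 ≡ 1^2 = 1
161 = 128 + 32 + 1, so (H(m))^161 ≡ 1·1·40 ≡ 40 (mod 221)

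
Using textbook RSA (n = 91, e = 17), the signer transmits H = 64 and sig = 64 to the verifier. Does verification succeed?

passes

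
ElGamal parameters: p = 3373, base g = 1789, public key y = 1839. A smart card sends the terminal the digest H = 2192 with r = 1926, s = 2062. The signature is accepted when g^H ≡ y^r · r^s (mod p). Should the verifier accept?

accept

Left side g^H mod p:
1789^2 = 3200521 ≡ 2917
1789^4 ≡ 2917^2 = 8508889 ≡ 2183
1789^8 ≡ 2183^2 = 4765489 ≡ 2813
1789^16 ≡ 2813^2 = 7912969 ≡ 3284
1789^32 ≡ 3284^2 = 10784656 ≡ 1175
1789^64 ≡ 1175^2 = 1380625 ≡ 1068
1789^128 ≡ 1068^2 = 1140624 ≡ 550
1789^256 ≡ 550^2 = 302500 ≡ 2303
1789^512 ≡ 2303^2 = 5303809 ≡ 1453
1789^1024 ≡ 1453^2 = 2111209 ≡ 3084
1789^2048 ≡ 3084^2 = 9511056 ≡ 2569
2192 = 2048 + 128 + 16, so 1789^2192 ≡ 2569·550·3284 ≡ 3009 (mod 3373)
Right side y^r · r^s mod p:
1839^2 = 3381921 ≡ 2175
1839^4 ≡ 2175^2 = 4730625 ≡ 1679
1839^8 ≡ 1679^2 = 2819041 ≡ 2586
1839^16 ≡ 2586^2 = 6687396 ≡ 2110
1839^32 ≡ 2110^2 = 4452100 ≡ 3113
1839^64 ≡ 3113^2 = 9690769 ≡ 140
1839^128 ≡ 140^2 = 19600 ≡ 2735
1839^256 ≡ 2735^2 = 7480225 ≡ 2284
1839^512 ≡ 2284^2 = 5216656 ≡ 1998
1839^1024 ≡ 1998^2 = 3992004 ≡ 1745
1926 = 1024 + 512 + 256 + 128 + 4 + 2, so 1839^1926 ≡ 1745·1998·2284·2735·1679·2175 ≡ 1930 (mod 3373)
1926^2 = 3709476 ≡ 2549
1926^4 ≡ 2549^2 = 6497401 ≡ 1003
1926^8 ≡ 1003^2 = 1006009 ≡ 855
1926^16 ≡ 855^2 = 731025 ≡ 2457
1926^32 ≡ 2457^2 = 6036849 ≡ 2552
1926^64 ≡ 2552^2 = 6512704 ≡ 2814
1926^128 ≡ 2814^2 = 7918596 ≡ 2165
1926^256 ≡ 2165^2 = 4687225 ≡ 2128
1926^512 ≡ 2128^2 = 4528384 ≡ 1818
1926^1024 ≡ 1818^2 = 3305124 ≡ 2957
1926^2048 ≡ 2957^2 = 8743849 ≡ 1033
2062 = 2048 + 8 + 4 + 2, so 1926^2062 ≡ 1033·855·1003·2549 ≡ 608 (mod 3373)
1930·608 = 1173440 ≡ 3009 (mod 3373)
3009 ≡ 3009 (mod 3373), so the signature is genuine.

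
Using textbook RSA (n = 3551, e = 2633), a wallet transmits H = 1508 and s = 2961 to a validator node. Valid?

yes

s^2633 mod 3551 = 1508
Since 1508 equals the digest 1508, verification succeeds.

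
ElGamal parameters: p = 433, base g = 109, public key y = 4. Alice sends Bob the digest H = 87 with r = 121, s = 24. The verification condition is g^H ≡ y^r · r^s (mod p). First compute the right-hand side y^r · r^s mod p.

4^2 = 16
4^4 ≡ 16^2 = 256
4^8 ≡ 256^2 = 65536 ≡ 153
4^16 ≡ 153^2 = 23409 ≡ 27
4^32 ≡ 27^2 = 729 ≡ 296
4^64 ≡ 296^2 = 87616 ≡ 150
121 = 64 + 32 + 16 + 8 + 1, so 4^121 ≡ 150·296·27·153·4 ≡ 359 (mod 433)
121^2 = 14641 ≡ 352
121^4 ≡ 352^2 = 123904 ≡ 66
121^8 ≡ 66^2 = 4356 ≡ 26
121^16 ≡ 26^2 = 676 ≡ 243
24 = 16 + 8, so 121^24 ≡ 243·26 ≡ 256 (mod 433)
y^r · r^s ≡ 359·256 = 91904 ≡ 108 (mod 433)

108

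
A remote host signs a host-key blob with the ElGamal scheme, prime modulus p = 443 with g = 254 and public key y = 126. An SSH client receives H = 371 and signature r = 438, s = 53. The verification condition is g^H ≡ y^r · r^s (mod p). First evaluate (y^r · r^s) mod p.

Squares mod 443: 126^1≡126, 126^2≡371, 126^4≡311, 126^8≡147, 126^16≡345, 126^32≡301, 126^64≡229, 126^128≡167, 126^256≡423
438 = 256 + 128 + 32 + 16 + 4 + 2, so 126^438 ≡ 423·167·301·345·311·371 ≡ 198 (mod 443)
Squares mod 443: 438^1≡438, 438^2≡25, 438^4≡182, 438^8≡342, 438^16≡12, 438^32≡144
53 = 32 + 16 + 4 + 1, so 438^53 ≡ 144·12·182·438 ≡ 170 (mod 443)
y^r · r^s ≡ 198·170 = 33660 ≡ 435 (mod 443)

435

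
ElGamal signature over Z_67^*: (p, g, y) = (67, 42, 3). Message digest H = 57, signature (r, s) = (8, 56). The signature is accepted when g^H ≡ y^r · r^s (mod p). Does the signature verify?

does not verify

Left side g^H mod p:
42^57 mod 67 = 45
Right side y^r · r^s mod p:
3^8 mod 67 = 62
8^56 mod 67 = 59
62·59 = 3658 ≡ 40 (mod 67)
45 ≠ 40, so verification fails.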